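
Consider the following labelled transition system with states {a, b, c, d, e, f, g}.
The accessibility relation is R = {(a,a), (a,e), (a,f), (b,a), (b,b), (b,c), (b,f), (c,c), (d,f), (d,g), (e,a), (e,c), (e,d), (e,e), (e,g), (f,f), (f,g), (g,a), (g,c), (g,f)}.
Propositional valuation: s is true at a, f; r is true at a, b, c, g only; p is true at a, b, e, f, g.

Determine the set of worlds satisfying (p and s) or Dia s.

a, b, d, e, f, g

Let φ = (p and s) or Dia s. Evaluate φ at each world:
  a (successors {a, e, f}): φ is true.
  b (successors {a, b, c, f}): φ is true.
  c (successors {c}): φ is false.
  d (successors {f, g}): φ is true.
  e (successors {a, c, d, e, g}): φ is true.
  f (successors {f, g}): φ is true.
  g (successors {a, c, f}): φ is true.
For instance, at c:
  At c: p and s is false, Dia s is false, so (p and s) or Dia s is false.
    At c: Dia s requires s at some successor in {c}.
      At c: s is false.
    So Dia s is false at c.
Satisfying worlds: {a, b, d, e, f, g}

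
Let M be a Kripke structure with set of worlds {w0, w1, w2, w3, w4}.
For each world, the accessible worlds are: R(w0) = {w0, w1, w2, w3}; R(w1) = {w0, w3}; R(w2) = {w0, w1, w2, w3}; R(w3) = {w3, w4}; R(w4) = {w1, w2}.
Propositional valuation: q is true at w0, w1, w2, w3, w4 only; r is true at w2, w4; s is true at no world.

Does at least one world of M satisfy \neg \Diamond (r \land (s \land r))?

Yes

Let φ = \neg \Diamond (r \land (s \land r)). Evaluate φ at each world:
  w0 (successors {w0, w1, w2, w3}): φ is true.
  w1 (successors {w0, w3}): φ is true.
  w2 (successors {w0, w1, w2, w3}): φ is true.
  w3 (successors {w3, w4}): φ is true.
  w4 (successors {w1, w2}): φ is true.
Detail at w0 (witness):
  At w0: \Diamond (r \land (s \land r)) is false, so \neg \Diamond (r \land (s \land r)) is true.
    At w0: \Diamond (r \land (s \land r)) requires r \land (s \land r) at some successor in {w0, w1, w2, w3}.
      At w0: r \land (s \land r) is false.
      At w1: r \land (s \land r) is false.
      At w2: r \land (s \land r) is false.
      At w3: r \land (s \land r) is false.
    So \Diamond (r \land (s \land r)) is false at w0.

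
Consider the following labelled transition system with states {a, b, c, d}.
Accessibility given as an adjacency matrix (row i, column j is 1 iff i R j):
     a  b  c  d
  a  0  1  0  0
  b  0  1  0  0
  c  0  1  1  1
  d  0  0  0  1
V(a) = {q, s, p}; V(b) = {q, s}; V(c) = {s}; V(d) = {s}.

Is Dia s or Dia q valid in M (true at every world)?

Let φ = Dia s or Dia q. Evaluate φ at each world:
  a (successors {b}): φ is true.
  b (successors {b}): φ is true.
  c (successors {b, c, d}): φ is true.
  d (successors {d}): φ is true.
For instance, at b:
  At b: Dia s is true, Dia q is true, so Dia s or Dia q is true.
    At b: Dia s requires s at some successor in {b}.
      s holds at b, so Dia s is true at b.
    At b: Dia q requires q at some successor in {b}.
      q holds at b, so Dia q is true at b.

Yes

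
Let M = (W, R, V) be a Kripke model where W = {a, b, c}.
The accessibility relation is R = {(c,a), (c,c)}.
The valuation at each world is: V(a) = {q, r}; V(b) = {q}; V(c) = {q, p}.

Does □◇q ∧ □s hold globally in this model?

Let φ = □◇q ∧ □s. Evaluate φ at each world:
  a (successors ∅): φ is true.
  b (successors ∅): φ is true.
  c (successors {a, c}): φ is false.
Detail at c (counterexample):
  At c: □◇q is false, □s is false, so □◇q ∧ □s is false.
    At c: □◇q requires ◇q at every successor {a, c}.
      ◇q fails at a, so □◇q is false at c.
    At c: □s requires s at every successor {a, c}.
      s fails at a, so □s is false at c.

No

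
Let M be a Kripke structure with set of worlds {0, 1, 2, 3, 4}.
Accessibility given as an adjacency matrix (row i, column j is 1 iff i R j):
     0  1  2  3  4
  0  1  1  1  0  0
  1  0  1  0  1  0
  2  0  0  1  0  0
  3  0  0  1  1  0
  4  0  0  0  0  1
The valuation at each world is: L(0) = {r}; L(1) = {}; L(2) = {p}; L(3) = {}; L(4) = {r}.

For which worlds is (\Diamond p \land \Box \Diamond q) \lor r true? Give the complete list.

0, 4

Let φ = (\Diamond p \land \Box \Diamond q) \lor r. Evaluate φ at each world:
  0 (successors {0, 1, 2}): φ is true.
  1 (successors {1, 3}): φ is false.
  2 (successors {2}): φ is false.
  3 (successors {2, 3}): φ is false.
  4 (successors {4}): φ is true.
For instance, at 4:
  At 4: \Diamond p \land \Box \Diamond q is false, r is true, so (\Diamond p \land \Box \Diamond q) \lor r is true.
    At 4: \Diamond p is false, \Box \Diamond q is false, so \Diamond p \land \Box \Diamond q is false.
      At 4: \Diamond p requires p at some successor in {4}.
        At 4: p is false.
      So \Diamond p is false at 4.
      At 4: \Box \Diamond q requires \Diamond q at every successor {4}.
        \Diamond q fails at 4, so \Box \Diamond q is false at 4.
Satisfying worlds: {0, 4}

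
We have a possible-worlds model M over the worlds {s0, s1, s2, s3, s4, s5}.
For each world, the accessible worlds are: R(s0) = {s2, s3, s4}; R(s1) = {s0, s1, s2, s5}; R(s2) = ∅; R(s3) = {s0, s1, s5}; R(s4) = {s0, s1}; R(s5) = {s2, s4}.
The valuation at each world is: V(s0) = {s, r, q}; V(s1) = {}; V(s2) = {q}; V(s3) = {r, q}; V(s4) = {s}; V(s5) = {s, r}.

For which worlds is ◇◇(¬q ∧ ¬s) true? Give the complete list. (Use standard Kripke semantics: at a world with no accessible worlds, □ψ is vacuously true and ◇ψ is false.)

s0, s1, s3, s4, s5

Let φ = ◇◇(¬q ∧ ¬s). Evaluate φ at each world:
  s0 (successors {s2, s3, s4}): φ is true.
  s1 (successors {s0, s1, s2, s5}): φ is true.
  s2 (successors ∅): φ is false.
  s3 (successors {s0, s1, s5}): φ is true.
  s4 (successors {s0, s1}): φ is true.
  s5 (successors {s2, s4}): φ is true.
For instance, at s4:
  At s4: ◇◇(¬q ∧ ¬s) requires ◇(¬q ∧ ¬s) at some successor in {s0, s1}.
    ◇(¬q ∧ ¬s) holds at s1, so ◇◇(¬q ∧ ¬s) is true at s4.
      At s1: ◇(¬q ∧ ¬s) requires ¬q ∧ ¬s at some successor in {s0, s1, s2, s5}.
        ¬q ∧ ¬s holds at s1, so ◇(¬q ∧ ¬s) is true at s1.
Satisfying worlds: {s0, s1, s3, s4, s5}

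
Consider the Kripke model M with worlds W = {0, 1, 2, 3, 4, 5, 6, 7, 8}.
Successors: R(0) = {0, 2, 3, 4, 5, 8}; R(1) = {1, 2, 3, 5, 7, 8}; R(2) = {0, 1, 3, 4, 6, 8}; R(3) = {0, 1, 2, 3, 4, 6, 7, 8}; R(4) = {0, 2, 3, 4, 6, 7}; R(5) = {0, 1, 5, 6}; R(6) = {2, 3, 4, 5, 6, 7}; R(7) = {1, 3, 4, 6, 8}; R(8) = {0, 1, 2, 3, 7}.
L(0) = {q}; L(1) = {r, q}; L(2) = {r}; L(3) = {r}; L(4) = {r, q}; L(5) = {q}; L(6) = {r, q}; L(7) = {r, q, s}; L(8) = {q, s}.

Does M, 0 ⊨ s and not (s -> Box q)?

At 0: s is false, not (s -> Box q) is false, so s and not (s -> Box q) is false.
  At 0: s -> Box q is true, so not (s -> Box q) is false.
    At 0: s is false, Box q is false, so s -> Box q is true.
      At 0: Box q requires q at every successor {0, 2, 3, 4, 5, 8}.
        q fails at 2, so Box q is false at 0.

No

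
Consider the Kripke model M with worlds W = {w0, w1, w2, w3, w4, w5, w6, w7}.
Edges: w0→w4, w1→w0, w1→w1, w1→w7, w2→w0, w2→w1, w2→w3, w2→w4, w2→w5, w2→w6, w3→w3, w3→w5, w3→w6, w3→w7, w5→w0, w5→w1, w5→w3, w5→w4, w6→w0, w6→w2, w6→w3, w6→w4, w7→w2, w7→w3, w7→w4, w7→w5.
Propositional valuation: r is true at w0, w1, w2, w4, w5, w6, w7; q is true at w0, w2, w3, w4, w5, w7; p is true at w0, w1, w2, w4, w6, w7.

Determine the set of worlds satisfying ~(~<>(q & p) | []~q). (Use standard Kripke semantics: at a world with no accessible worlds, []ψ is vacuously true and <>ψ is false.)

Let φ = ~(~<>(q & p) | []~q). Evaluate φ at each world:
  w0 (successors {w4}): φ is true.
  w1 (successors {w0, w1, w7}): φ is true.
  w2 (successors {w0, w1, w3, w4, w5, w6}): φ is true.
  w3 (successors {w3, w5, w6, w7}): φ is true.
  w4 (successors ∅): φ is false.
  w5 (successors {w0, w1, w3, w4}): φ is true.
  w6 (successors {w0, w2, w3, w4}): φ is true.
  w7 (successors {w2, w3, w4, w5}): φ is true.
For instance, at w1:
  At w1: ~<>(q & p) | []~q is false, so ~(~<>(q & p) | []~q) is true.
    At w1: ~<>(q & p) is false, []~q is false, so ~<>(q & p) | []~q is false.
      At w1: <>(q & p) is true, so ~<>(q & p) is false.
      At w1: []~q requires ~q at every successor {w0, w1, w7}.
        ~q fails at w0, so []~q is false at w1.
Satisfying worlds: {w0, w1, w2, w3, w5, w6, w7}

w0, w1, w2, w3, w5, w6, w7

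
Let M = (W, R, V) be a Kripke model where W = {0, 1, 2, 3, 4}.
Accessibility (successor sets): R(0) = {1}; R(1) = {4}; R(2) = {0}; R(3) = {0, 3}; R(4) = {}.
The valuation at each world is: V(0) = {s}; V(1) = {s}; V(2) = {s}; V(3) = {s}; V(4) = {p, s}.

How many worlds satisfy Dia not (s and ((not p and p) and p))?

Let φ = Dia not (s and ((not p and p) and p)). Evaluate φ at each world:
  0 (successors {1}): φ is true.
  1 (successors {4}): φ is true.
  2 (successors {0}): φ is true.
  3 (successors {0, 3}): φ is true.
  4 (successors ∅): φ is false.
For instance, at 2:
  At 2: Dia not (s and ((not p and p) and p)) requires not (s and ((not p and p) and p)) at some successor in {0}.
    not (s and ((not p and p) and p)) holds at 0, so Dia not (s and ((not p and p) and p)) is true at 2.
Satisfying worlds: {0, 1, 2, 3}

4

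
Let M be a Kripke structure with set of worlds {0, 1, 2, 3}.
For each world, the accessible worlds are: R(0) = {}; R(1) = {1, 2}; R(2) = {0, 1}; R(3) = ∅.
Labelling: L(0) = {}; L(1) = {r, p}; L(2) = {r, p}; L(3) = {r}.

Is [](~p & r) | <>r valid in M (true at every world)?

Yes

Let φ = [](~p & r) | <>r. Evaluate φ at each world:
  0 (successors ∅): φ is true.
  1 (successors {1, 2}): φ is true.
  2 (successors {0, 1}): φ is true.
  3 (successors ∅): φ is true.
For instance, at 1:
  At 1: [](~p & r) is false, <>r is true, so [](~p & r) | <>r is true.
    At 1: [](~p & r) requires ~p & r at every successor {1, 2}.
      ~p & r fails at 1, so [](~p & r) is false at 1.
    At 1: <>r requires r at some successor in {1, 2}.
      r holds at 1, so <>r is true at 1.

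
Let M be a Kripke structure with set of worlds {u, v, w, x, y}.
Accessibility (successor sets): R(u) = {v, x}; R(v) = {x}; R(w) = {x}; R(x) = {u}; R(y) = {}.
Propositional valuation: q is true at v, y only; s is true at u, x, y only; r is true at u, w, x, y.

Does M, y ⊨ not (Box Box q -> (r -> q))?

At y: Box Box q -> (r -> q) is true, so not (Box Box q -> (r -> q)) is false.
  At y: Box Box q is true, r -> q is true, so Box Box q -> (r -> q) is true.
    At y: no accessible worlds, so Box Box q holds vacuously.

No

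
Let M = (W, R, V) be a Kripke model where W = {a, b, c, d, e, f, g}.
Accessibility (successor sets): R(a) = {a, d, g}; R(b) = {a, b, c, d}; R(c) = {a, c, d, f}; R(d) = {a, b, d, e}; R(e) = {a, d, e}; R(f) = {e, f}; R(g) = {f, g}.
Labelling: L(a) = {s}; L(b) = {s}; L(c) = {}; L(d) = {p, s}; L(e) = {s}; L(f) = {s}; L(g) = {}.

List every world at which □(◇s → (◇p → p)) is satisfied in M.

g

Let φ = □(◇s → (◇p → p)). Evaluate φ at each world:
  a (successors {a, d, g}): φ is false.
  b (successors {a, b, c, d}): φ is false.
  c (successors {a, c, d, f}): φ is false.
  d (successors {a, b, d, e}): φ is false.
  e (successors {a, d, e}): φ is false.
  f (successors {e, f}): φ is false.
  g (successors {f, g}): φ is true.
For instance, at g:
  At g: □(◇s → (◇p → p)) requires ◇s → (◇p → p) at every successor {f, g}.
      At f: ◇s is true, ◇p → p is true, so ◇s → (◇p → p) is true.
      At g: ◇s is true, ◇p → p is true, so ◇s → (◇p → p) is true.
  So □(◇s → (◇p → p)) is true at g.
Satisfying worlds: {g}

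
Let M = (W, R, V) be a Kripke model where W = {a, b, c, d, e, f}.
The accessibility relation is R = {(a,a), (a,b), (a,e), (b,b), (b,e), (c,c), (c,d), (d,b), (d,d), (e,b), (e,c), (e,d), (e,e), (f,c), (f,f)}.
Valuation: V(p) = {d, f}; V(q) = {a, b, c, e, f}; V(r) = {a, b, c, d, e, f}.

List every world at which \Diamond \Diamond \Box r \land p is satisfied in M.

d, f

Recall that \Box ψ holds at a world iff ψ holds at every accessible world, and \Diamond ψ holds iff ψ holds at some accessible world.
Let φ = \Diamond \Diamond \Box r \land p. Evaluate φ at each world:
  a (successors {a, b, e}): φ is false.
  b (successors {b, e}): φ is false.
  c (successors {c, d}): φ is false.
  d (successors {b, d}): φ is true.
  e (successors {b, c, d, e}): φ is false.
  f (successors {c, f}): φ is true.
For instance, at b:
  At b: \Diamond \Diamond \Box r is true, p is false, so \Diamond \Diamond \Box r \land p is false.
    At b: \Diamond \Diamond \Box r requires \Diamond \Box r at some successor in {b, e}.
      \Diamond \Box r holds at b, so \Diamond \Diamond \Box r is true at b.
Satisfying worlds: {d, f}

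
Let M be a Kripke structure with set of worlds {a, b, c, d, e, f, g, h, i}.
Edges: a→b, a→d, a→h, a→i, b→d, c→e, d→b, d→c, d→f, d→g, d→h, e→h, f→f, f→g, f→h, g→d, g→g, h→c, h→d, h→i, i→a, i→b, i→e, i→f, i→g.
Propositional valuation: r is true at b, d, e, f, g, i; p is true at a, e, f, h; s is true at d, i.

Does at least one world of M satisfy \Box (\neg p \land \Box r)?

No

Let φ = \Box (\neg p \land \Box r). Evaluate φ at each world:
  a (successors {b, d, h, i}): φ is false.
  b (successors {d}): φ is false.
  c (successors {e}): φ is false.
  d (successors {b, c, f, g, h}): φ is false.
  e (successors {h}): φ is false.
  f (successors {f, g, h}): φ is false.
  g (successors {d, g}): φ is false.
  h (successors {c, d, i}): φ is false.
  i (successors {a, b, e, f, g}): φ is false.
For instance, at f:
  At f: \Box (\neg p \land \Box r) requires \neg p \land \Box r at every successor {f, g, h}.
    \neg p \land \Box r fails at f, so \Box (\neg p \land \Box r) is false at f.
      At f: \neg p is false, \Box r is false, so \neg p \land \Box r is false.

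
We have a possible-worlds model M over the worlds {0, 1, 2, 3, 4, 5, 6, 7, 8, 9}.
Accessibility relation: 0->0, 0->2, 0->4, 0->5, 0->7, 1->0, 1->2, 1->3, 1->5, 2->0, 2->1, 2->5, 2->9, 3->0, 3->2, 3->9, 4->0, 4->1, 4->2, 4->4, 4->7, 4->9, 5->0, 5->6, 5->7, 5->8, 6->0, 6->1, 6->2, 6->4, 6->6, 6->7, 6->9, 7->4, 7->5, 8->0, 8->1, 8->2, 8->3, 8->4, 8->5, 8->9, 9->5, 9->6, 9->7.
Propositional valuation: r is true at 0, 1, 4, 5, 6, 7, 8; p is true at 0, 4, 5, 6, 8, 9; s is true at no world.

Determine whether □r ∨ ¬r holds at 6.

At 6: □r is false, ¬r is false, so □r ∨ ¬r is false.
  At 6: □r requires r at every successor {0, 1, 2, 4, 6, 7, 9}.
    r fails at 2, so □r is false at 6.

No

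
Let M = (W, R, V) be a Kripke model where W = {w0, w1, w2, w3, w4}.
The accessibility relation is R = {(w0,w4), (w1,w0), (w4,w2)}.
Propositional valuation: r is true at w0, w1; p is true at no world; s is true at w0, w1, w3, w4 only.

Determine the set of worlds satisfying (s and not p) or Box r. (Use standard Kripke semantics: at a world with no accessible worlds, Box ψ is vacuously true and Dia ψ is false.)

Let φ = (s and not p) or Box r. Evaluate φ at each world:
  w0 (successors {w4}): φ is true.
  w1 (successors {w0}): φ is true.
  w2 (successors ∅): φ is true.
  w3 (successors ∅): φ is true.
  w4 (successors {w2}): φ is true.
For instance, at w1:
  At w1: s and not p is true, Box r is true, so (s and not p) or Box r is true.
    At w1: Box r requires r at every successor {w0}.
      At w0: r is true.
    So Box r is true at w1.
Satisfying worlds: {w0, w1, w2, w3, w4}

w0, w1, w2, w3, w4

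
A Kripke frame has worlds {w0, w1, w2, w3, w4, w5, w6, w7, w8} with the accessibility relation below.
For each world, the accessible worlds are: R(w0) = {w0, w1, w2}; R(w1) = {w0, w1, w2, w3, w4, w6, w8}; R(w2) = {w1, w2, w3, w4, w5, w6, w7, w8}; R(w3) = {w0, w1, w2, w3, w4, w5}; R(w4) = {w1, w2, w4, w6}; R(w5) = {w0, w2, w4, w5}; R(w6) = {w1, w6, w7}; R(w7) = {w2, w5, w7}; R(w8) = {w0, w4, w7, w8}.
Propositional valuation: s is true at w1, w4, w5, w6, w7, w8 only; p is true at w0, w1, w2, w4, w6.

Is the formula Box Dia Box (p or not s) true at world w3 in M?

Recall that Box ψ holds at a world iff ψ holds at every accessible world, and Dia ψ holds iff ψ holds at some accessible world.
At w3: Box Dia Box (p or not s) requires Dia Box (p or not s) at every successor {w0, w1, w2, w3, w4, w5}.
  At w0: Dia Box (p or not s) is true.
  At w1: Dia Box (p or not s) is true.
  At w2: Dia Box (p or not s) is true.
  At w3: Dia Box (p or not s) is true.
  At w4: Dia Box (p or not s) is true.
  At w5: Dia Box (p or not s) is true.
So Box Dia Box (p or not s) is true at w3.

Yes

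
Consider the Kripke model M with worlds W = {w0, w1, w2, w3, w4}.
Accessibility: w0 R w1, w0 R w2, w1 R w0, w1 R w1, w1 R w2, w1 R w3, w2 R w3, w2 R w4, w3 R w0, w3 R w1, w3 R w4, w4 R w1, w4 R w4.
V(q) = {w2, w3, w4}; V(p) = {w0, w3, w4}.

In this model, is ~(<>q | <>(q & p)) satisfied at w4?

No

At w4: <>q | <>(q & p) is true, so ~(<>q | <>(q & p)) is false.
  At w4: <>q is true, <>(q & p) is true, so <>q | <>(q & p) is true.
    At w4: <>q requires q at some successor in {w1, w4}.
      q holds at w4, so <>q is true at w4.
    At w4: <>(q & p) requires q & p at some successor in {w1, w4}.
      q & p holds at w4, so <>(q & p) is true at w4.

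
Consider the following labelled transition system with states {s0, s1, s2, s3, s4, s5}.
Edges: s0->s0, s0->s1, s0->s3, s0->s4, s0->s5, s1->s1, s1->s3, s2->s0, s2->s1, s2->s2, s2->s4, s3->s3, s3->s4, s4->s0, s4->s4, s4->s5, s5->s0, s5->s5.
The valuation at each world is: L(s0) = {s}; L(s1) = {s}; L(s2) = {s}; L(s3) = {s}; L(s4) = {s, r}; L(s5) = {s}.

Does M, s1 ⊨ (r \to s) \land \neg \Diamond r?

Yes

At s1: r \to s is true, \neg \Diamond r is true, so (r \to s) \land \neg \Diamond r is true.
  At s1: \Diamond r is false, so \neg \Diamond r is true.
    At s1: \Diamond r requires r at some successor in {s1, s3}.
      At s1: r is false.
      At s3: r is false.
    So \Diamond r is false at s1.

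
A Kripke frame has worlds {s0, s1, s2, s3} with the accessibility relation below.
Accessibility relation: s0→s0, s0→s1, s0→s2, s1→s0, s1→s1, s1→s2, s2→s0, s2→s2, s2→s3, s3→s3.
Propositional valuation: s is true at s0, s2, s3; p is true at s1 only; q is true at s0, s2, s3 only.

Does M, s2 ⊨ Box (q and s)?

Yes

At s2: Box (q and s) requires q and s at every successor {s0, s2, s3}.
  At s0: q and s is true.
  At s2: q and s is true.
  At s3: q and s is true.
So Box (q and s) is true at s2.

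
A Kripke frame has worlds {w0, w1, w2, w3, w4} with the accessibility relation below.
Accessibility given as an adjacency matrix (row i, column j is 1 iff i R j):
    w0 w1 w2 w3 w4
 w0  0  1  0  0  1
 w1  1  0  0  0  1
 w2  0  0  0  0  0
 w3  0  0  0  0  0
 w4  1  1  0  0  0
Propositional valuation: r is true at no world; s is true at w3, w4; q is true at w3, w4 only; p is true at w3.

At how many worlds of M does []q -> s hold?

4

Let φ = []q -> s. Evaluate φ at each world:
  w0 (successors {w1, w4}): φ is true.
  w1 (successors {w0, w4}): φ is true.
  w2 (successors ∅): φ is false.
  w3 (successors ∅): φ is true.
  w4 (successors {w0, w1}): φ is true.
For instance, at w0:
  At w0: []q is false, s is false, so []q -> s is true.
    At w0: []q requires q at every successor {w1, w4}.
      q fails at w1, so []q is false at w0.
Satisfying worlds: {w0, w1, w3, w4}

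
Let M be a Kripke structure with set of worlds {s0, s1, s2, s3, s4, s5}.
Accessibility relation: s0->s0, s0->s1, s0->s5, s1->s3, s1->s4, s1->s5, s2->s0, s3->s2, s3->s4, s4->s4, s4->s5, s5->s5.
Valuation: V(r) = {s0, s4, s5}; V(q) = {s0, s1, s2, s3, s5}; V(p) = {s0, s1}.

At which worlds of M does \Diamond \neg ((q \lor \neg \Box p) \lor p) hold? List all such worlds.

Let φ = \Diamond \neg ((q \lor \neg \Box p) \lor p). Evaluate φ at each world:
  s0 (successors {s0, s1, s5}): φ is false.
  s1 (successors {s3, s4, s5}): φ is false.
  s2 (successors {s0}): φ is false.
  s3 (successors {s2, s4}): φ is false.
  s4 (successors {s4, s5}): φ is false.
  s5 (successors {s5}): φ is false.
For instance, at s3:
  At s3: \Diamond \neg ((q \lor \neg \Box p) \lor p) requires \neg ((q \lor \neg \Box p) \lor p) at some successor in {s2, s4}.
    At s2: \neg ((q \lor \neg \Box p) \lor p) is false.
    At s4: \neg ((q \lor \neg \Box p) \lor p) is false.
  So \Diamond \neg ((q \lor \neg \Box p) \lor p) is false at s3.
Satisfying worlds: none.

none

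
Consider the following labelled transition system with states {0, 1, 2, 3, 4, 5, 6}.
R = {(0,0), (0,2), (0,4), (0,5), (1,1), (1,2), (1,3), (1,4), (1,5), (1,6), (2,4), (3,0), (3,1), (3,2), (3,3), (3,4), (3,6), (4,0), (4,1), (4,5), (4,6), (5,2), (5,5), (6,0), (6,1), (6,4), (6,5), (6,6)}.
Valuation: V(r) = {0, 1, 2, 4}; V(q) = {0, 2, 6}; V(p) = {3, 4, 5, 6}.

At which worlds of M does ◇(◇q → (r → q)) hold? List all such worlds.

Recall that ◇ψ holds at a world iff ψ holds at some accessible world.
Let φ = ◇(◇q → (r → q)). Evaluate φ at each world:
  0 (successors {0, 2, 4, 5}): φ is true.
  1 (successors {1, 2, 3, 4, 5, 6}): φ is true.
  2 (successors {4}): φ is false.
  3 (successors {0, 1, 2, 3, 4, 6}): φ is true.
  4 (successors {0, 1, 5, 6}): φ is true.
  5 (successors {2, 5}): φ is true.
  6 (successors {0, 1, 4, 5, 6}): φ is true.
For instance, at 4:
  At 4: ◇(◇q → (r → q)) requires ◇q → (r → q) at some successor in {0, 1, 5, 6}.
    ◇q → (r → q) holds at 0, so ◇(◇q → (r → q)) is true at 4.
      At 0: ◇q is true, r → q is true, so ◇q → (r → q) is true.
Satisfying worlds: {0, 1, 3, 4, 5, 6}

0, 1, 3, 4, 5, 6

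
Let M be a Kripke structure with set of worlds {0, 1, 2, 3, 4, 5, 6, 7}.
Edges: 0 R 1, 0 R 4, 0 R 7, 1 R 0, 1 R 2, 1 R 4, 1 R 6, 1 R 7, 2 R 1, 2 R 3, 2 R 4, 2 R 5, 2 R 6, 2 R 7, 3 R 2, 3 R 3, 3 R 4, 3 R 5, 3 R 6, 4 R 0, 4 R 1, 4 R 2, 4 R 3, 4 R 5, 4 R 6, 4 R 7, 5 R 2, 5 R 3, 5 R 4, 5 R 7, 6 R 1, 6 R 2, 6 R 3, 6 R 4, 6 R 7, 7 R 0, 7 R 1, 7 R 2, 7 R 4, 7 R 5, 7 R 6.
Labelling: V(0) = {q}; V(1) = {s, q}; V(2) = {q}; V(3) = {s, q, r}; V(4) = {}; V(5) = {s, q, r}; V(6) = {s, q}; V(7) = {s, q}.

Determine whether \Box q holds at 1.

Recall that \Box ψ holds at a world iff ψ holds at every accessible world, and \Diamond ψ holds iff ψ holds at some accessible world.
At 1: \Box q requires q at every successor {0, 2, 4, 6, 7}.
  q fails at 4, so \Box q is false at 1.

No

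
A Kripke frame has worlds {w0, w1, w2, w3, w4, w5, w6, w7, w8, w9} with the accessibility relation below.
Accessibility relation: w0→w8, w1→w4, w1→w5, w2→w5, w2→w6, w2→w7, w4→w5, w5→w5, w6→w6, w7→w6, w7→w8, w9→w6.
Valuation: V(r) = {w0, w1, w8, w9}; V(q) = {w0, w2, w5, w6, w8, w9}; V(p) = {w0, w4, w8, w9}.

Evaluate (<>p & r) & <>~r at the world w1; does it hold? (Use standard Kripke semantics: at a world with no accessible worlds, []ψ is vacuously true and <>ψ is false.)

Yes

At w1: <>p & r is true, <>~r is true, so (<>p & r) & <>~r is true.
  At w1: <>p is true, r is true, so <>p & r is true.
    At w1: <>p requires p at some successor in {w4, w5}.
      p holds at w4, so <>p is true at w1.
  At w1: <>~r requires ~r at some successor in {w4, w5}.
    ~r holds at w4, so <>~r is true at w1.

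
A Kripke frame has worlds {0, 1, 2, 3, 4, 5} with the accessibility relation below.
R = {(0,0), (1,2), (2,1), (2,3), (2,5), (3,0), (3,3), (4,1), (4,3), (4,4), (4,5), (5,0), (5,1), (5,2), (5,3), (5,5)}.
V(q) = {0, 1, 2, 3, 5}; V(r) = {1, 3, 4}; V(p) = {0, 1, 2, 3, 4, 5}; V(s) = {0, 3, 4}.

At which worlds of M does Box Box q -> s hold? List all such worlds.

0, 3, 4

Let φ = Box Box q -> s. Evaluate φ at each world:
  0 (successors {0}): φ is true.
  1 (successors {2}): φ is false.
  2 (successors {1, 3, 5}): φ is false.
  3 (successors {0, 3}): φ is true.
  4 (successors {1, 3, 4, 5}): φ is true.
  5 (successors {0, 1, 2, 3, 5}): φ is false.
For instance, at 4:
  At 4: Box Box q is false, s is true, so Box Box q -> s is true.
    At 4: Box Box q requires Box q at every successor {1, 3, 4, 5}.
      Box q fails at 4, so Box Box q is false at 4.
Satisfying worlds: {0, 3, 4}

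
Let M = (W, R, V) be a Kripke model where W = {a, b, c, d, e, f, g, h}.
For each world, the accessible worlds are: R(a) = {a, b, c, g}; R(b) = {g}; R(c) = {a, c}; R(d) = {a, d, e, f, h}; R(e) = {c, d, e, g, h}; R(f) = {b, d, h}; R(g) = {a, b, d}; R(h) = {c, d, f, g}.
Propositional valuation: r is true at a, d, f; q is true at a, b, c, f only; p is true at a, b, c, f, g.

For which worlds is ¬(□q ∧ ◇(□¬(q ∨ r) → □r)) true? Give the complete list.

Let φ = ¬(□q ∧ ◇(□¬(q ∨ r) → □r)). Evaluate φ at each world:
  a (successors {a, b, c, g}): φ is true.
  b (successors {g}): φ is true.
  c (successors {a, c}): φ is false.
  d (successors {a, d, e, f, h}): φ is true.
  e (successors {c, d, e, g, h}): φ is true.
  f (successors {b, d, h}): φ is true.
  g (successors {a, b, d}): φ is true.
  h (successors {c, d, f, g}): φ is true.
For instance, at c:
  At c: □q ∧ ◇(□¬(q ∨ r) → □r) is true, so ¬(□q ∧ ◇(□¬(q ∨ r) → □r)) is false.
    At c: □q is true, ◇(□¬(q ∨ r) → □r) is true, so □q ∧ ◇(□¬(q ∨ r) → □r) is true.
      At c: □q requires q at every successor {a, c}.
        At a: q is true.
        At c: q is true.
      So □q is true at c.
      At c: ◇(□¬(q ∨ r) → □r) requires □¬(q ∨ r) → □r at some successor in {a, c}.
        □¬(q ∨ r) → □r holds at a, so ◇(□¬(q ∨ r) → □r) is true at c.
Satisfying worlds: {a, b, d, e, f, g, h}

a, b, d, e, f, g, h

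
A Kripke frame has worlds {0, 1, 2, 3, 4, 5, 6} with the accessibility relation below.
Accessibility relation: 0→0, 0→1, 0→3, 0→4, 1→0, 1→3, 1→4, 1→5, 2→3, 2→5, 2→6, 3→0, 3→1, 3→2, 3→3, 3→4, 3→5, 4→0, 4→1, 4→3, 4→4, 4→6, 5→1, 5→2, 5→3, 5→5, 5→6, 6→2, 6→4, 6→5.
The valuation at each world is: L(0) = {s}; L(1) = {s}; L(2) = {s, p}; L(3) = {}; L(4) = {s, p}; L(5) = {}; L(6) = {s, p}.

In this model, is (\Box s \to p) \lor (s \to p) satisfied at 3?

Yes

At 3: \Box s \to p is true, s \to p is true, so (\Box s \to p) \lor (s \to p) is true.
  At 3: \Box s is false, p is false, so \Box s \to p is true.
    At 3: \Box s requires s at every successor {0, 1, 2, 3, 4, 5}.
      s fails at 3, so \Box s is false at 3.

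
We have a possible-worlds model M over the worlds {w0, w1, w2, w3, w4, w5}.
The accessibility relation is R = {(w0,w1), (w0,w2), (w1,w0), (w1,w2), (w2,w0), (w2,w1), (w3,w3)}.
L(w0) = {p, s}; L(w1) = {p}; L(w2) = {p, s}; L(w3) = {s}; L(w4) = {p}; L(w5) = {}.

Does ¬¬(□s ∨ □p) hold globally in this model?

Let φ = ¬¬(□s ∨ □p). Evaluate φ at each world:
  w0 (successors {w1, w2}): φ is true.
  w1 (successors {w0, w2}): φ is true.
  w2 (successors {w0, w1}): φ is true.
  w3 (successors {w3}): φ is true.
  w4 (successors ∅): φ is true.
  w5 (successors ∅): φ is true.
For instance, at w2:
  At w2: ¬(□s ∨ □p) is false, so ¬¬(□s ∨ □p) is true.
    At w2: □s ∨ □p is true, so ¬(□s ∨ □p) is false.
      At w2: □s is false, □p is true, so □s ∨ □p is true.

Yes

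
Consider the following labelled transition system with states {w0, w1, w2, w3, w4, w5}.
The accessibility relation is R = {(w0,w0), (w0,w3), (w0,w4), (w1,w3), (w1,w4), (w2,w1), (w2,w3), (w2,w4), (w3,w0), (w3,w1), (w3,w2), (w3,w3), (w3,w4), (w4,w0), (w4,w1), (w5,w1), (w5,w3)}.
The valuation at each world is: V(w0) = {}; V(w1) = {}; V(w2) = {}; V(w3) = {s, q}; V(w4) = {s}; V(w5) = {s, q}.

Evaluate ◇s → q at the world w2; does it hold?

No

At w2: ◇s is true, q is false, so ◇s → q is false.
  At w2: ◇s requires s at some successor in {w1, w3, w4}.
    s holds at w3, so ◇s is true at w2.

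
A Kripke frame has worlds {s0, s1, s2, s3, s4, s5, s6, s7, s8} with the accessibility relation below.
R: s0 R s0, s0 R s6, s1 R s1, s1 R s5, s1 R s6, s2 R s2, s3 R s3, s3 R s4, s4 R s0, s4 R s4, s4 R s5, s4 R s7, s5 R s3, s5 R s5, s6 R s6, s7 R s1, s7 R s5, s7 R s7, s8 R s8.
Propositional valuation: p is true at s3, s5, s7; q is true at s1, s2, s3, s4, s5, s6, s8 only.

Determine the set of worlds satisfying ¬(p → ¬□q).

s3, s5

Recall that □ψ holds at a world iff ψ holds at every accessible world, and ◇ψ holds iff ψ holds at some accessible world.
Let φ = ¬(p → ¬□q). Evaluate φ at each world:
  s0 (successors {s0, s6}): φ is false.
  s1 (successors {s1, s5, s6}): φ is false.
  s2 (successors {s2}): φ is false.
  s3 (successors {s3, s4}): φ is true.
  s4 (successors {s0, s4, s5, s7}): φ is false.
  s5 (successors {s3, s5}): φ is true.
  s6 (successors {s6}): φ is false.
  s7 (successors {s1, s5, s7}): φ is false.
  s8 (successors {s8}): φ is false.
For instance, at s5:
  At s5: p → ¬□q is false, so ¬(p → ¬□q) is true.
    At s5: p is true, ¬□q is false, so p → ¬□q is false.
      At s5: □q is true, so ¬□q is false.
Satisfying worlds: {s3, s5}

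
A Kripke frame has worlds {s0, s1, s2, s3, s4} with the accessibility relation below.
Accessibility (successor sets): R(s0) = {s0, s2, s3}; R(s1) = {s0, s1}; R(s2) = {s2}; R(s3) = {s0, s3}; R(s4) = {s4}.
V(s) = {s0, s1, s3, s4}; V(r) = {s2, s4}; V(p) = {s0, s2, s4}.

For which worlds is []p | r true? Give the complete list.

Let φ = []p | r. Evaluate φ at each world:
  s0 (successors {s0, s2, s3}): φ is false.
  s1 (successors {s0, s1}): φ is false.
  s2 (successors {s2}): φ is true.
  s3 (successors {s0, s3}): φ is false.
  s4 (successors {s4}): φ is true.
For instance, at s3:
  At s3: []p is false, r is false, so []p | r is false.
    At s3: []p requires p at every successor {s0, s3}.
      p fails at s3, so []p is false at s3.
Satisfying worlds: {s2, s4}

s2, s4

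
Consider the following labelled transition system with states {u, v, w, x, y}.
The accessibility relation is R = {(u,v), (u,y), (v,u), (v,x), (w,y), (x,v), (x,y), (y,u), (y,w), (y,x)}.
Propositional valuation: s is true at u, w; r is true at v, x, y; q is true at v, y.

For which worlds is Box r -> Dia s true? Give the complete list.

Let φ = Box r -> Dia s. Evaluate φ at each world:
  u (successors {v, y}): φ is false.
  v (successors {u, x}): φ is true.
  w (successors {y}): φ is false.
  x (successors {v, y}): φ is false.
  y (successors {u, w, x}): φ is true.
For instance, at x:
  At x: Box r is true, Dia s is false, so Box r -> Dia s is false.
    At x: Box r requires r at every successor {v, y}.
      At v: r is true.
      At y: r is true.
    So Box r is true at x.
    At x: Dia s requires s at some successor in {v, y}.
      At v: s is false.
      At y: s is false.
    So Dia s is false at x.
Satisfying worlds: {v, y}

v, y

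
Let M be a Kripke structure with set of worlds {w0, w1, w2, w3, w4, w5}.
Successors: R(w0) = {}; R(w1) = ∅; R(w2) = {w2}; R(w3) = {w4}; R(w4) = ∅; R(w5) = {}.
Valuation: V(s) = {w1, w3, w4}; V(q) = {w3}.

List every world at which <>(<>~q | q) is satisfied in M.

Let φ = <>(<>~q | q). Evaluate φ at each world:
  w0 (successors ∅): φ is false.
  w1 (successors ∅): φ is false.
  w2 (successors {w2}): φ is true.
  w3 (successors {w4}): φ is false.
  w4 (successors ∅): φ is false.
  w5 (successors ∅): φ is false.
For instance, at w2:
  At w2: <>(<>~q | q) requires <>~q | q at some successor in {w2}.
    <>~q | q holds at w2, so <>(<>~q | q) is true at w2.
      At w2: <>~q is true, q is false, so <>~q | q is true.
Satisfying worlds: {w2}

w2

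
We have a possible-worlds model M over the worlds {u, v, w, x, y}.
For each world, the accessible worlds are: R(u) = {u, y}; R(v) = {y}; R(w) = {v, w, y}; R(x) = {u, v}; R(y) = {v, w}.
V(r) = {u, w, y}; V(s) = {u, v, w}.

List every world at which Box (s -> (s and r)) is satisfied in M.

Let φ = Box (s -> (s and r)). Evaluate φ at each world:
  u (successors {u, y}): φ is true.
  v (successors {y}): φ is true.
  w (successors {v, w, y}): φ is false.
  x (successors {u, v}): φ is false.
  y (successors {v, w}): φ is false.
For instance, at y:
  At y: Box (s -> (s and r)) requires s -> (s and r) at every successor {v, w}.
    s -> (s and r) fails at v, so Box (s -> (s and r)) is false at y.
Satisfying worlds: {u, v}

u, v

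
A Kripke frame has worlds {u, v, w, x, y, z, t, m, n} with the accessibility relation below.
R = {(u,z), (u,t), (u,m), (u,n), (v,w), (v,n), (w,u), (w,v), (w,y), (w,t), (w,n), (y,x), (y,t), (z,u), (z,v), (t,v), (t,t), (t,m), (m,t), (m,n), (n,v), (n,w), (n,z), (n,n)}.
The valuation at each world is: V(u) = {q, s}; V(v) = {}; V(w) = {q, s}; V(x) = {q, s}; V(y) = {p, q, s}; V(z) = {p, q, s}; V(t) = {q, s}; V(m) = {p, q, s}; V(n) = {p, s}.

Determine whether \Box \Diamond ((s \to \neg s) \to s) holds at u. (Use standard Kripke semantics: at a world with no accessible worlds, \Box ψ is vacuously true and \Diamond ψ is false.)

Yes

Recall that \Box ψ holds at a world iff ψ holds at every accessible world, and \Diamond ψ holds iff ψ holds at some accessible world.
At u: \Box \Diamond ((s \to \neg s) \to s) requires \Diamond ((s \to \neg s) \to s) at every successor {z, t, m, n}.
  At z: \Diamond ((s \to \neg s) \to s) is true.
  At t: \Diamond ((s \to \neg s) \to s) is true.
  At m: \Diamond ((s \to \neg s) \to s) is true.
  At n: \Diamond ((s \to \neg s) \to s) is true.
So \Box \Diamond ((s \to \neg s) \to s) is true at u.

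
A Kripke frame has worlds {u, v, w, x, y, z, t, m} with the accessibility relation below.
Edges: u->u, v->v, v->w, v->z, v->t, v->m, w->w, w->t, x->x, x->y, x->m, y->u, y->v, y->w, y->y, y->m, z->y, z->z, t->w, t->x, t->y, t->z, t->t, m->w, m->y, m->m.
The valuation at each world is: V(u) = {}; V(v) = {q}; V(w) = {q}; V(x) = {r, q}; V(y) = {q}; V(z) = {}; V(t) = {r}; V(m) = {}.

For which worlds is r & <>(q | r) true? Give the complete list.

Recall that <>ψ holds at a world iff ψ holds at some accessible world.
Let φ = r & <>(q | r). Evaluate φ at each world:
  u (successors {u}): φ is false.
  v (successors {v, w, z, t, m}): φ is false.
  w (successors {w, t}): φ is false.
  x (successors {x, y, m}): φ is true.
  y (successors {u, v, w, y, m}): φ is false.
  z (successors {y, z}): φ is false.
  t (successors {w, x, y, z, t}): φ is true.
  m (successors {w, y, m}): φ is false.
For instance, at w:
  At w: r is false, <>(q | r) is true, so r & <>(q | r) is false.
    At w: <>(q | r) requires q | r at some successor in {w, t}.
      q | r holds at w, so <>(q | r) is true at w.
Satisfying worlds: {x, t}

x, t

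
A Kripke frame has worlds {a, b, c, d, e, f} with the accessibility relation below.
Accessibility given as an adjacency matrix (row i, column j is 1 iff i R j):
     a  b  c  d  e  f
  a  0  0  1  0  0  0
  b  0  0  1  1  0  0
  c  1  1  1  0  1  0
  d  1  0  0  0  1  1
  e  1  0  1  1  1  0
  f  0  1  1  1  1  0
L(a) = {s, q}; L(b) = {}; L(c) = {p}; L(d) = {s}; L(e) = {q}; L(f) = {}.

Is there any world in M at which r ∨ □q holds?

No

Recall that □ψ holds at a world iff ψ holds at every accessible world, and ◇ψ holds iff ψ holds at some accessible world.
Let φ = r ∨ □q. Evaluate φ at each world:
  a (successors {c}): φ is false.
  b (successors {c, d}): φ is false.
  c (successors {a, b, c, e}): φ is false.
  d (successors {a, e, f}): φ is false.
  e (successors {a, c, d, e}): φ is false.
  f (successors {b, c, d, e}): φ is false.
For instance, at e:
  At e: r is false, □q is false, so r ∨ □q is false.
    At e: □q requires q at every successor {a, c, d, e}.
      q fails at c, so □q is false at e.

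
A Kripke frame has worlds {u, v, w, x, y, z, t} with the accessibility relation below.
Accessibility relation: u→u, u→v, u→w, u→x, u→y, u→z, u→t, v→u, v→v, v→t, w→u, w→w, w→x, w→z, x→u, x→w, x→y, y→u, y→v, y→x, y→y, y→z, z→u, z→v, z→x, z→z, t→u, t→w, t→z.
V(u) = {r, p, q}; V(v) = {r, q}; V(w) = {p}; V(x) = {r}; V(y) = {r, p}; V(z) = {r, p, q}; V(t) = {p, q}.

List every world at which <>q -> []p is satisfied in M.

x, t

Recall that []ψ holds at a world iff ψ holds at every accessible world, and <>ψ holds iff ψ holds at some accessible world.
Let φ = <>q -> []p. Evaluate φ at each world:
  u (successors {u, v, w, x, y, z, t}): φ is false.
  v (successors {u, v, t}): φ is false.
  w (successors {u, w, x, z}): φ is false.
  x (successors {u, w, y}): φ is true.
  y (successors {u, v, x, y, z}): φ is false.
  z (successors {u, v, x, z}): φ is false.
  t (successors {u, w, z}): φ is true.
For instance, at z:
  At z: <>q is true, []p is false, so <>q -> []p is false.
    At z: <>q requires q at some successor in {u, v, x, z}.
      q holds at u, so <>q is true at z.
    At z: []p requires p at every successor {u, v, x, z}.
      p fails at v, so []p is false at z.
Satisfying worlds: {x, t}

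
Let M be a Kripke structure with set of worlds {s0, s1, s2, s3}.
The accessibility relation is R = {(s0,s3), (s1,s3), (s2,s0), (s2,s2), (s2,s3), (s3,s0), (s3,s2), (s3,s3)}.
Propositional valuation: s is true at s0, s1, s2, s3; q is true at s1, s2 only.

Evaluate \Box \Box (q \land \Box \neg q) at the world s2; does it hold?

Recall that \Box ψ holds at a world iff ψ holds at every accessible world, and \Diamond ψ holds iff ψ holds at some accessible world.
At s2: \Box \Box (q \land \Box \neg q) requires \Box (q \land \Box \neg q) at every successor {s0, s2, s3}.
  \Box (q \land \Box \neg q) fails at s0, so \Box \Box (q \land \Box \neg q) is false at s2.
    At s0: \Box (q \land \Box \neg q) requires q \land \Box \neg q at every successor {s3}.
      q \land \Box \neg q fails at s3, so \Box (q \land \Box \neg q) is false at s0.

No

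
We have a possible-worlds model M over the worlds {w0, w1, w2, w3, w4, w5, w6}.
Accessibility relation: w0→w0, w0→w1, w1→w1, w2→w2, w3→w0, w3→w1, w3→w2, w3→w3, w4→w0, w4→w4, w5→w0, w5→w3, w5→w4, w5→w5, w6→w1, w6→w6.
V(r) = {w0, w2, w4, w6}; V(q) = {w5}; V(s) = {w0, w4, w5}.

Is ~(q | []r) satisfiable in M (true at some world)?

Yes

Recall that []ψ holds at a world iff ψ holds at every accessible world, and <>ψ holds iff ψ holds at some accessible world.
Let φ = ~(q | []r). Evaluate φ at each world:
  w0 (successors {w0, w1}): φ is true.
  w1 (successors {w1}): φ is true.
  w2 (successors {w2}): φ is false.
  w3 (successors {w0, w1, w2, w3}): φ is true.
  w4 (successors {w0, w4}): φ is false.
  w5 (successors {w0, w3, w4, w5}): φ is false.
  w6 (successors {w1, w6}): φ is true.
Detail at w0 (witness):
  At w0: q | []r is false, so ~(q | []r) is true.
    At w0: q is false, []r is false, so q | []r is false.
      At w0: []r requires r at every successor {w0, w1}.
        r fails at w1, so []r is false at w0.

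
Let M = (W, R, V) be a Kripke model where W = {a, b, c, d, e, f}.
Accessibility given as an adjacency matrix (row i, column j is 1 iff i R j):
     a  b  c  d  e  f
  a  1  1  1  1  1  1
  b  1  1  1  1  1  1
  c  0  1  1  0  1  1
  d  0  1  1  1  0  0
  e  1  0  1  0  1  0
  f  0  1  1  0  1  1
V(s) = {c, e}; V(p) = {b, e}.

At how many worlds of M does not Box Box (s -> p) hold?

6

Recall that Box ψ holds at a world iff ψ holds at every accessible world, and Dia ψ holds iff ψ holds at some accessible world.
Let φ = not Box Box (s -> p). Evaluate φ at each world:
  a (successors {a, b, c, d, e, f}): φ is true.
  b (successors {a, b, c, d, e, f}): φ is true.
  c (successors {b, c, e, f}): φ is true.
  d (successors {b, c, d}): φ is true.
  e (successors {a, c, e}): φ is true.
  f (successors {b, c, e, f}): φ is true.
For instance, at d:
  At d: Box Box (s -> p) is false, so not Box Box (s -> p) is true.
    At d: Box Box (s -> p) requires Box (s -> p) at every successor {b, c, d}.
      Box (s -> p) fails at b, so Box Box (s -> p) is false at d.
Satisfying worlds: {a, b, c, d, e, f}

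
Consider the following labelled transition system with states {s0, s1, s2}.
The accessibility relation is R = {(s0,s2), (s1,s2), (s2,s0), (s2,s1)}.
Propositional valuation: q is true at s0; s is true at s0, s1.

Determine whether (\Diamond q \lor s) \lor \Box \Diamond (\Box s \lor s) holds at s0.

At s0: \Diamond q \lor s is true, \Box \Diamond (\Box s \lor s) is true, so (\Diamond q \lor s) \lor \Box \Diamond (\Box s \lor s) is true.
  At s0: \Diamond q is false, s is true, so \Diamond q \lor s is true.
    At s0: \Diamond q requires q at some successor in {s2}.
      At s2: q is false.
    So \Diamond q is false at s0.
  At s0: \Box \Diamond (\Box s \lor s) requires \Diamond (\Box s \lor s) at every successor {s2}.
      At s2: \Diamond (\Box s \lor s) requires \Box s \lor s at some successor in {s0, s1}.
        \Box s \lor s holds at s0, so \Diamond (\Box s \lor s) is true at s2.
  So \Box \Diamond (\Box s \lor s) is true at s0.

Yes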